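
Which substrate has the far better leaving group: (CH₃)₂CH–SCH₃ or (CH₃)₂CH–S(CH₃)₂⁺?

From (CH₃)₂CH–SCH₃ the departing group would be RS⁻ (pKₐ(RSH (a thiol)) ≈ 10.5). Moderately basic; rarely leaves without activation.
From (CH₃)₂CH–S(CH₃)₂⁺ the leaving group is SR'₂ (pKₐ(R'₂SH⁺) ≈ -7). Neutral; leaves from a sulfonium salt (R–SR'₂⁺).
(In practice (CH₃)₂CH–S(CH₃)₂⁺ is made from (CH₃)₂CH–SCH₃ by S-methylation with CH₃I, allowing neutral dimethyl sulfide, rather than methanethiolate, to depart.)

(CH₃)₂CH–S(CH₃)₂⁺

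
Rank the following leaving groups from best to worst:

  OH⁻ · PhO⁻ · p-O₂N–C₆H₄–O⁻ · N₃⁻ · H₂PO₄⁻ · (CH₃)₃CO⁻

H₂PO₄⁻ > N₃⁻ > p-O₂N–C₆H₄–O⁻ > PhO⁻ > OH⁻ > (CH₃)₃CO⁻

A good leaving group is a weak base: the lower the pKₐ of its conjugate acid, the more readily it departs.
H₂PO₄⁻: pKₐ(H₃PO₄) ≈ 2.1
N₃⁻: pKₐ(HN₃) ≈ 4.7
p-O₂N–C₆H₄–O⁻: pKₐ(p-nitrophenol) ≈ 7.2
PhO⁻: pKₐ(C₆H₅OH (phenol)) ≈ 10
OH⁻: pKₐ(H₂O) ≈ 15.7
(CH₃)₃CO⁻: pKₐ(t-BuOH) ≈ 18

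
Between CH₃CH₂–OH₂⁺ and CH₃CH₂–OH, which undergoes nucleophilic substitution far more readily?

From CH₃CH₂–OH the departing group would be OH⁻ (pKₐ(H₂O) ≈ 15.7). Strong base; essentially never leaves without prior activation.
From CH₃CH₂–OH₂⁺ the leaving group is H₂O (pKₐ(H₃O⁺) ≈ -1.7). Neutral; leaves from a protonated alcohol (R–OH₂⁺).
(In practice CH₃CH₂–OH₂⁺ is made from CH₃CH₂–OH by protonation with strong acid, converting the leaving group from hydroxide to neutral water.)

CH₃CH₂–OH₂⁺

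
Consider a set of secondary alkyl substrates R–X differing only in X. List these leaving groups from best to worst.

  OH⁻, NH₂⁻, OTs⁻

OTs⁻ > OH⁻ > NH₂⁻

A good leaving group is a weak base: the lower the pKₐ of its conjugate acid, the more readily it departs.
OTs⁻: pKₐ(p-CH₃C₆H₄SO₃H (TsOH)) ≈ -2.8
OH⁻: pKₐ(H₂O) ≈ 15.7 — strong base; essentially never leaves without prior activation
NH₂⁻: pKₐ(NH₃) ≈ 38 — extremely strong base; never a leaving group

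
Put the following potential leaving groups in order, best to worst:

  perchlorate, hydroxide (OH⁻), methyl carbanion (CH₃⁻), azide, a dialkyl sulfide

perchlorate > a dialkyl sulfide > azide > hydroxide (OH⁻) > methyl carbanion (CH₃⁻)

perchlorate: pKₐ(HClO₄) ≈ -10
a dialkyl sulfide: pKₐ(R'₂SH⁺) ≈ -7
azide: pKₐ(HN₃) ≈ 4.7
hydroxide (OH⁻): pKₐ(H₂O) ≈ 15.7
methyl carbanion (CH₃⁻): pKₐ(CH₄) ≈ 48 — unstabilised carbanion; the worst conceivable leaving group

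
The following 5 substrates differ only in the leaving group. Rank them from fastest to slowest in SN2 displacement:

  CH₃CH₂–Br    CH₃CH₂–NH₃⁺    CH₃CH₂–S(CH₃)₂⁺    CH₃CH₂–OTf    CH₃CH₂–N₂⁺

CH₃CH₂–N₂⁺ > CH₃CH₂–OTf > CH₃CH₂–Br > CH₃CH₂–S(CH₃)₂⁺ > CH₃CH₂–NH₃⁺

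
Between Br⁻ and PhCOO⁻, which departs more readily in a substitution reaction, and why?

Br⁻

Br⁻ is the better leaving group.
pKₐ(HBr) ≈ -9 versus pKₐ(C₆H₅COOH) ≈ 4.2: Br⁻ is the much weaker base.
Weak base; good leaving group.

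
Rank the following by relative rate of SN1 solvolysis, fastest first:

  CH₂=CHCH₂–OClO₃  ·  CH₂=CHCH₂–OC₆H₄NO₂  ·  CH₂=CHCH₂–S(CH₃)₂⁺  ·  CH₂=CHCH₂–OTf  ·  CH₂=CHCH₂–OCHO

With the same alkyl group throughout, only the leaving group differentiates the rates.
The more stable X⁻ (or X) is on its own — i.e. the weaker a base it is — the better a leaving group it makes.
CH₂=CHCH₂–OTf loses OTf⁻: pKₐ(CF₃SO₃H (triflic acid)) ≈ -14
CH₂=CHCH₂–OClO₃ loses ClO₄⁻: pKₐ(HClO₄) ≈ -10
CH₂=CHCH₂–S(CH₃)₂⁺ loses SR'₂: pKₐ(R'₂SH⁺) ≈ -7
CH₂=CHCH₂–OCHO loses HCOO⁻: pKₐ(HCOOH) ≈ 3.8
CH₂=CHCH₂–OC₆H₄NO₂ loses p-O₂N–C₆H₄–O⁻: pKₐ(p-nitrophenol) ≈ 7.2

CH₂=CHCH₂–OTf > CH₂=CHCH₂–OClO₃ > CH₂=CHCH₂–S(CH₃)₂⁺ > CH₂=CHCH₂–OCHO > CH₂=CHCH₂–OC₆H₄NO₂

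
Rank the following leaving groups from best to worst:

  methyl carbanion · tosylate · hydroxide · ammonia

tosylate > ammonia > hydroxide > methyl carbanion

Rank by basicity of the departing species: weakest base leaves most easily.
tosylate: pKₐ(p-CH₃C₆H₄SO₃H (TsOH)) ≈ -2.8
ammonia: pKₐ(NH₄⁺) ≈ 9.2
hydroxide: pKₐ(H₂O) ≈ 15.7
methyl carbanion: pKₐ(CH₄) ≈ 48 — unstabilised carbanion; the worst conceivable leaving group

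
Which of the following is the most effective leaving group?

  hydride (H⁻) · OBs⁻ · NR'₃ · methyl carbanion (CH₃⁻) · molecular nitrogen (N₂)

molecular nitrogen (N₂)

A good leaving group is a weak base: the lower the pKₐ of its conjugate acid, the more readily it departs.
molecular nitrogen (N₂): no meaningful conjugate acid; N₂ departs as an exceptionally stable neutral molecule
OBs⁻: pKₐ(p-BrC₆H₄SO₃H) ≈ -2.8
NR'₃: pKₐ(R'₃NH⁺) ≈ 10.7
hydride (H⁻): pKₐ(H₂) ≈ 36
methyl carbanion (CH₃⁻): pKₐ(CH₄) ≈ 48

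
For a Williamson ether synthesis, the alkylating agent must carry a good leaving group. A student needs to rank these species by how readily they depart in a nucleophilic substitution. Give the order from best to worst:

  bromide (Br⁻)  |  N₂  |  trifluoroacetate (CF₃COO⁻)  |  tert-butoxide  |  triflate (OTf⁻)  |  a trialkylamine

N₂ > triflate (OTf⁻) > bromide (Br⁻) > trifluoroacetate (CF₃COO⁻) > a trialkylamine > tert-butoxide

A good leaving group is a weak base: the lower the pKₐ of its conjugate acid, the more readily it departs.
N₂: no meaningful conjugate acid; N₂ departs as an exceptionally stable neutral molecule
triflate (OTf⁻): pKₐ(CF₃SO₃H (triflic acid)) ≈ -14
bromide (Br⁻): pKₐ(HBr) ≈ -9
trifluoroacetate (CF₃COO⁻): pKₐ(CF₃COOH) ≈ 0.2
a trialkylamine: pKₐ(R'₃NH⁺) ≈ 10.7
tert-butoxide: pKₐ(t-BuOH) ≈ 18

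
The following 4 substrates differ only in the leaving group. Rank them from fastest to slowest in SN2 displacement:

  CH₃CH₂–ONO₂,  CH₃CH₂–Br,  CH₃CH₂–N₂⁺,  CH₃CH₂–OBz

CH₃CH₂–N₂⁺ > CH₃CH₂–Br > CH₃CH₂–ONO₂ > CH₃CH₂–OBz

The skeletons are identical, so relative rate is governed entirely by leaving-group ability.
Rank by basicity of the departing species: weakest base leaves most easily.
CH₃CH₂–N₂⁺ loses N₂: no meaningful conjugate acid; N₂ departs as an exceptionally stable neutral molecule
CH₃CH₂–Br loses Br⁻: pKₐ(HBr) ≈ -9
CH₃CH₂–ONO₂ loses NO₃⁻: pKₐ(HNO₃) ≈ -1.3
CH₃CH₂–OBz loses PhCOO⁻: pKₐ(C₆H₅COOH) ≈ 4.2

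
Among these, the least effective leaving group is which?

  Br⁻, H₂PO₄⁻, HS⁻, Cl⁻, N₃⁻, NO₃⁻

HS⁻

Leaving-group ability tracks the stability of the departed species; conjugate-acid pKₐ is the usual yardstick (lower pKₐ → better LG).
Br⁻: pKₐ(HBr) ≈ -9
Cl⁻: pKₐ(HCl) ≈ -7
NO₃⁻: pKₐ(HNO₃) ≈ -1.3
H₂PO₄⁻: pKₐ(H₃PO₄) ≈ 2.1
N₃⁻: pKₐ(HN₃) ≈ 4.7
HS⁻: pKₐ(H₂S) ≈ 7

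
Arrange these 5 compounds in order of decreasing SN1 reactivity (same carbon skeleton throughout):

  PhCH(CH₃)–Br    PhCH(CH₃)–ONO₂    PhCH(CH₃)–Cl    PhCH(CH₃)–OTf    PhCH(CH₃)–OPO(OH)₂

The skeletons are identical, so relative rate is governed entirely by leaving-group ability.
Rank by basicity of the departing species: weakest base leaves most easily.
PhCH(CH₃)–OTf loses OTf⁻: pKₐ(CF₃SO₃H (triflic acid)) ≈ -14
PhCH(CH₃)–Br loses Br⁻: pKₐ(HBr) ≈ -9
PhCH(CH₃)–Cl loses Cl⁻: pKₐ(HCl) ≈ -7
PhCH(CH₃)–ONO₂ loses NO₃⁻: pKₐ(HNO₃) ≈ -1.3
PhCH(CH₃)–OPO(OH)₂ loses H₂PO₄⁻: pKₐ(H₃PO₄) ≈ 2.1

PhCH(CH₃)–OTf > PhCH(CH₃)–Br > PhCH(CH₃)–Cl > PhCH(CH₃)–ONO₂ > PhCH(CH₃)–OPO(OH)₂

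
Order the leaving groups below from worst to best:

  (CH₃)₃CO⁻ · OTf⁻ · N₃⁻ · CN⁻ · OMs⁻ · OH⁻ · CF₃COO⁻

(CH₃)₃CO⁻ < OH⁻ < CN⁻ < N₃⁻ < CF₃COO⁻ < OMs⁻ < OTf⁻

OTf⁻: pKₐ(CF₃SO₃H (triflic acid)) ≈ -14 — charge spread over three oxygens and a CF₃ group; the premier leaving group in synthesis
OMs⁻: pKₐ(CH₃SO₃H (MsOH)) ≈ -1.9 — resonance-delocalised alkanesulfonate
CF₃COO⁻: pKₐ(CF₃COOH) ≈ 0.2 — strongly electron-withdrawing CF₃ stabilises the carboxylate
N₃⁻: pKₐ(HN₃) ≈ 4.7 — linear, resonance-stabilised
CN⁻: pKₐ(HCN) ≈ 9.2 — sp carbon stabilises the charge somewhat, but still a poor LG
OH⁻: pKₐ(H₂O) ≈ 15.7 — strong base; essentially never leaves without prior activation
(CH₃)₃CO⁻: pKₐ(t-BuOH) ≈ 18 — bulky, strongly basic alkoxide
Listed from poorest to best leaving group as asked.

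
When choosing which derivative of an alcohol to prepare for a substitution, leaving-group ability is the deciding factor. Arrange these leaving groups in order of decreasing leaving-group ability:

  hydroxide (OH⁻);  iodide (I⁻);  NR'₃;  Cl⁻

A good leaving group is a weak base: the lower the pKₐ of its conjugate acid, the more readily it departs.
iodide (I⁻): pKₐ(HI) ≈ -10 — large, highly polarisable; very weak base
Cl⁻: pKₐ(HCl) ≈ -7 — moderately weak base
NR'₃: pKₐ(R'₃NH⁺) ≈ 10.7
hydroxide (OH⁻): pKₐ(H₂O) ≈ 15.7 — strong base; essentially never leaves without prior activation

iodide (I⁻) > Cl⁻ > NR'₃ > hydroxide (OH⁻)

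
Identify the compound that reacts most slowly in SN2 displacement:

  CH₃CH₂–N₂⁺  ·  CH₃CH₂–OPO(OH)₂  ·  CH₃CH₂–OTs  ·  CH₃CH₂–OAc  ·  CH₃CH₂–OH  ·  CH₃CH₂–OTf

The skeletons are identical, so relative rate is governed entirely by leaving-group ability.
Leaving-group ability tracks the stability of the departed species; conjugate-acid pKₐ is the usual yardstick (lower pKₐ → better LG).
CH₃CH₂–N₂⁺ loses N₂: no meaningful conjugate acid; N₂ departs as an exceptionally stable neutral molecule
CH₃CH₂–OTf loses OTf⁻: pKₐ(CF₃SO₃H (triflic acid)) ≈ -14
CH₃CH₂–OTs loses OTs⁻: pKₐ(p-CH₃C₆H₄SO₃H (TsOH)) ≈ -2.8
CH₃CH₂–OPO(OH)₂ loses H₂PO₄⁻: pKₐ(H₃PO₄) ≈ 2.1
CH₃CH₂–OAc loses AcO⁻: pKₐ(CH₃COOH) ≈ 4.8
CH₃CH₂–OH loses OH⁻: pKₐ(H₂O) ≈ 15.7

CH₃CH₂–OH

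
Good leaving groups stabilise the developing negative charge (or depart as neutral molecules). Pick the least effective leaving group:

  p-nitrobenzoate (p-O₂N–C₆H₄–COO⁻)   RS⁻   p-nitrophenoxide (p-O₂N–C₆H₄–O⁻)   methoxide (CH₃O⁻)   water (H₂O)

Leaving-group ability tracks the stability of the departed species; conjugate-acid pKₐ is the usual yardstick (lower pKₐ → better LG).
water (H₂O): pKₐ(H₃O⁺) ≈ -1.7
p-nitrobenzoate (p-O₂N–C₆H₄–COO⁻): pKₐ(p-nitrobenzoic acid) ≈ 3.4
p-nitrophenoxide (p-O₂N–C₆H₄–O⁻): pKₐ(p-nitrophenol) ≈ 7.2
RS⁻: pKₐ(RSH (a thiol)) ≈ 10.5
methoxide (CH₃O⁻): pKₐ(CH₃OH) ≈ 15.5

methoxide (CH₃O⁻)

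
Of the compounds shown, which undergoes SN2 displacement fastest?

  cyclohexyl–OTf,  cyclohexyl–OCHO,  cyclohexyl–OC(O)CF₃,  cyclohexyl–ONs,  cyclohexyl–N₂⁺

cyclohexyl–N₂⁺

With the same alkyl group throughout, only the leaving group differentiates the rates.
The more stable X⁻ (or X) is on its own — i.e. the weaker a base it is — the better a leaving group it makes.
cyclohexyl–N₂⁺ loses N₂: no meaningful conjugate acid; N₂ departs as an exceptionally stable neutral molecule
cyclohexyl–OTf loses OTf⁻: pKₐ(CF₃SO₃H (triflic acid)) ≈ -14
cyclohexyl–ONs loses ONs⁻: pKₐ(p-O₂NC₆H₄SO₃H) ≈ -3.5
cyclohexyl–OC(O)CF₃ loses CF₃COO⁻: pKₐ(CF₃COOH) ≈ 0.2
cyclohexyl–OCHO loses HCOO⁻: pKₐ(HCOOH) ≈ 3.8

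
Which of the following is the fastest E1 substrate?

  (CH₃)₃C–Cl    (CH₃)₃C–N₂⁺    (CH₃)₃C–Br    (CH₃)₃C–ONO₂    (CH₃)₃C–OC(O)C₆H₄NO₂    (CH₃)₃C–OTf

With the same alkyl group throughout, only the leaving group differentiates the rates.
The more stable X⁻ (or X) is on its own — i.e. the weaker a base it is — the better a leaving group it makes.
(CH₃)₃C–N₂⁺ loses N₂: no meaningful conjugate acid; N₂ departs as an exceptionally stable neutral molecule
(CH₃)₃C–OTf loses OTf⁻: pKₐ(CF₃SO₃H (triflic acid)) ≈ -14
(CH₃)₃C–Br loses Br⁻: pKₐ(HBr) ≈ -9
(CH₃)₃C–Cl loses Cl⁻: pKₐ(HCl) ≈ -7
(CH₃)₃C–ONO₂ loses NO₃⁻: pKₐ(HNO₃) ≈ -1.3
(CH₃)₃C–OC(O)C₆H₄NO₂ loses p-O₂N–C₆H₄–COO⁻: pKₐ(p-nitrobenzoic acid) ≈ 3.4

(CH₃)₃C–N₂⁺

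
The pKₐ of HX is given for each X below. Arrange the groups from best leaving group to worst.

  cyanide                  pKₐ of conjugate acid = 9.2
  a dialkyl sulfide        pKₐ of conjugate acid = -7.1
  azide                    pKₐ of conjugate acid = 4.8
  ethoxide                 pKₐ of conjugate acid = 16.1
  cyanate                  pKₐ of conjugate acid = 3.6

a dialkyl sulfide > cyanate > azide > cyanide > ethoxide

Lower conjugate-acid pKₐ ⇒ weaker base ⇒ better leaving group.
Sorting by the given values: a dialkyl sulfide (-7.1), cyanate (3.6), azide (4.8), cyanide (9.2), ethoxide (16.1).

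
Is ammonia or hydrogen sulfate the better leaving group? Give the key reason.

hydrogen sulfate

hydrogen sulfate is the better leaving group.
pKₐ(H₂SO₄) ≈ -3 versus pKₐ(NH₄⁺) ≈ 9.2: hydrogen sulfate is the much weaker base.
Conjugate base of a strong mineral acid.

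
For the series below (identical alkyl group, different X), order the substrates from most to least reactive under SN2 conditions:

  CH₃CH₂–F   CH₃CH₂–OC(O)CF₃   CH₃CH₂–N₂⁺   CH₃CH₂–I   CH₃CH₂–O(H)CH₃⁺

Identical carbon frameworks mean the comparison reduces to leaving-group quality.
A good leaving group is a weak base: the lower the pKₐ of its conjugate acid, the more readily it departs.
CH₃CH₂–N₂⁺ loses N₂: no meaningful conjugate acid; N₂ departs as an exceptionally stable neutral molecule
CH₃CH₂–I loses I⁻: pKₐ(HI) ≈ -10
CH₃CH₂–O(H)CH₃⁺ loses R'OH: pKₐ(R'OH₂⁺) ≈ -2.4
CH₃CH₂–OC(O)CF₃ loses CF₃COO⁻: pKₐ(CF₃COOH) ≈ 0.2
CH₃CH₂–F loses F⁻: pKₐ(HF) ≈ 3.2

CH₃CH₂–N₂⁺ > CH₃CH₂–I > CH₃CH₂–O(H)CH₃⁺ > CH₃CH₂–OC(O)CF₃ > CH₃CH₂–F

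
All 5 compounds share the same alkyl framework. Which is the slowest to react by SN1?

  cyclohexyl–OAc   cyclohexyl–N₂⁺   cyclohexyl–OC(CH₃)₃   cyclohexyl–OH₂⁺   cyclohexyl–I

cyclohexyl–OC(CH₃)₃

Identical carbon frameworks mean the comparison reduces to leaving-group quality.
Leaving-group ability tracks the stability of the departed species; conjugate-acid pKₐ is the usual yardstick (lower pKₐ → better LG).
cyclohexyl–N₂⁺ loses N₂: no meaningful conjugate acid; N₂ departs as an exceptionally stable neutral molecule
cyclohexyl–I loses I⁻: pKₐ(HI) ≈ -10
cyclohexyl–OH₂⁺ loses H₂O: pKₐ(H₃O⁺) ≈ -1.7
cyclohexyl–OAc loses AcO⁻: pKₐ(CH₃COOH) ≈ 4.8
cyclohexyl–OC(CH₃)₃ loses (CH₃)₃CO⁻: pKₐ(t-BuOH) ≈ 18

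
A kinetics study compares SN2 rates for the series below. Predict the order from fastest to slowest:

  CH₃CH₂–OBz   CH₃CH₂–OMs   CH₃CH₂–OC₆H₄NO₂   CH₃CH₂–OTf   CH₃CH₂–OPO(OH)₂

CH₃CH₂–OTf > CH₃CH₂–OMs > CH₃CH₂–OPO(OH)₂ > CH₃CH₂–OBz > CH₃CH₂–OC₆H₄NO₂

Identical carbon frameworks mean the comparison reduces to leaving-group quality.
Leaving-group ability tracks the stability of the departed species; conjugate-acid pKₐ is the usual yardstick (lower pKₐ → better LG).
CH₃CH₂–OTf loses OTf⁻: pKₐ(CF₃SO₃H (triflic acid)) ≈ -14
CH₃CH₂–OMs loses OMs⁻: pKₐ(CH₃SO₃H (MsOH)) ≈ -1.9
CH₃CH₂–OPO(OH)₂ loses H₂PO₄⁻: pKₐ(H₃PO₄) ≈ 2.1
CH₃CH₂–OBz loses PhCOO⁻: pKₐ(C₆H₅COOH) ≈ 4.2
CH₃CH₂–OC₆H₄NO₂ loses p-O₂N–C₆H₄–O⁻: pKₐ(p-nitrophenol) ≈ 7.2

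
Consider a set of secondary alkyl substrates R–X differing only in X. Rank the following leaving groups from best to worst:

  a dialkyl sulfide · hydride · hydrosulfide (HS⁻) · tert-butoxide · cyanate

a dialkyl sulfide > cyanate > hydrosulfide (HS⁻) > tert-butoxide > hydride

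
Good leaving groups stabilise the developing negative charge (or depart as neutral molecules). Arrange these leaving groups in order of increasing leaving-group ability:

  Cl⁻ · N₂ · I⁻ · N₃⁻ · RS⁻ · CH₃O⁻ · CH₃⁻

N₂: no meaningful conjugate acid; N₂ departs as an exceptionally stable neutral molecule
I⁻: pKₐ(HI) ≈ -10
Cl⁻: pKₐ(HCl) ≈ -7
N₃⁻: pKₐ(HN₃) ≈ 4.7
RS⁻: pKₐ(RSH (a thiol)) ≈ 10.5
CH₃O⁻: pKₐ(CH₃OH) ≈ 15.5
CH₃⁻: pKₐ(CH₄) ≈ 48
Listed from poorest to best leaving group as asked.

CH₃⁻ < CH₃O⁻ < RS⁻ < N₃⁻ < Cl⁻ < I⁻ < N₂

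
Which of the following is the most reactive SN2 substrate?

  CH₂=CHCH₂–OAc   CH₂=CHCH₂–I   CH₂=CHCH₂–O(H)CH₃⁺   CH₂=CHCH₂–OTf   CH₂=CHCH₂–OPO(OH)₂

CH₂=CHCH₂–OTf

The skeletons are identical, so relative rate is governed entirely by leaving-group ability.
Rank by basicity of the departing species: weakest base leaves most easily.
CH₂=CHCH₂–OTf loses OTf⁻: pKₐ(CF₃SO₃H (triflic acid)) ≈ -14
CH₂=CHCH₂–I loses I⁻: pKₐ(HI) ≈ -10
CH₂=CHCH₂–O(H)CH₃⁺ loses R'OH: pKₐ(R'OH₂⁺) ≈ -2.4
CH₂=CHCH₂–OPO(OH)₂ loses H₂PO₄⁻: pKₐ(H₃PO₄) ≈ 2.1
CH₂=CHCH₂–OAc loses AcO⁻: pKₐ(CH₃COOH) ≈ 4.8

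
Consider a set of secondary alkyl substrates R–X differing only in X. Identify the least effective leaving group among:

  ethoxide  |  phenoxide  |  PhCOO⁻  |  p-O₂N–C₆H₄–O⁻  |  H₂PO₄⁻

Rank by basicity of the departing species: weakest base leaves most easily.
H₂PO₄⁻: pKₐ(H₃PO₄) ≈ 2.1
PhCOO⁻: pKₐ(C₆H₅COOH) ≈ 4.2
p-O₂N–C₆H₄–O⁻: pKₐ(p-nitrophenol) ≈ 7.2
phenoxide: pKₐ(C₆H₅OH (phenol)) ≈ 10
ethoxide: pKₐ(CH₃CH₂OH) ≈ 16

ethoxide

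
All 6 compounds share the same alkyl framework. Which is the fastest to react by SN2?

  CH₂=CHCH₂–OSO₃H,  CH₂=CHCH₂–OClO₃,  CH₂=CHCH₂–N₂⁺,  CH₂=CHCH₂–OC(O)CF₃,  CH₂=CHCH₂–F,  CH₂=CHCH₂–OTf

The skeletons are identical, so relative rate is governed entirely by leaving-group ability.
Rank by basicity of the departing species: weakest base leaves most easily.
CH₂=CHCH₂–N₂⁺ loses N₂: no meaningful conjugate acid; N₂ departs as an exceptionally stable neutral molecule
CH₂=CHCH₂–OTf loses OTf⁻: pKₐ(CF₃SO₃H (triflic acid)) ≈ -14
CH₂=CHCH₂–OClO₃ loses ClO₄⁻: pKₐ(HClO₄) ≈ -10
CH₂=CHCH₂–OSO₃H loses HSO₄⁻: pKₐ(H₂SO₄) ≈ -3
CH₂=CHCH₂–OC(O)CF₃ loses CF₃COO⁻: pKₐ(CF₃COOH) ≈ 0.2
CH₂=CHCH₂–F loses F⁻: pKₐ(HF) ≈ 3.2

CH₂=CHCH₂–N₂⁺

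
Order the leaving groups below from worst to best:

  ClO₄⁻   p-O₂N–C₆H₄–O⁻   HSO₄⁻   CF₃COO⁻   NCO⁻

ClO₄⁻: pKₐ(HClO₄) ≈ -10 — extremely weak base; rarely used for safety reasons
HSO₄⁻: pKₐ(H₂SO₄) ≈ -3 — conjugate base of a strong mineral acid
CF₃COO⁻: pKₐ(CF₃COOH) ≈ 0.2 — strongly electron-withdrawing CF₃ stabilises the carboxylate
NCO⁻: pKₐ(HOCN) ≈ 3.5
p-O₂N–C₆H₄–O⁻: pKₐ(p-nitrophenol) ≈ 7.2
The question asks for worst first, so the sequence is read in increasing leaving-group ability.

p-O₂N–C₆H₄–O⁻ < NCO⁻ < CF₃COO⁻ < HSO₄⁻ < ClO₄⁻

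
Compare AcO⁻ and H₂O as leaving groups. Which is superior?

H₂O is the better leaving group.
pKₐ(H₃O⁺) ≈ -1.7 versus pKₐ(CH₃COOH) ≈ 4.8: H₂O is the much weaker base.
Neutral; leaves from a protonated alcohol (R–OH₂⁺).

H₂O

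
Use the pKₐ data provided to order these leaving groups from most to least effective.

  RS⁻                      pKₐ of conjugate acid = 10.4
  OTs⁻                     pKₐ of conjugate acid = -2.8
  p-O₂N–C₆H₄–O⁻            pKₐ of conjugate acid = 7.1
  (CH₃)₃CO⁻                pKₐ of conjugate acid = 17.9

Lower conjugate-acid pKₐ ⇒ weaker base ⇒ better leaving group.
Sorting by the given values: OTs⁻ (-2.8), p-O₂N–C₆H₄–O⁻ (7.1), RS⁻ (10.4), (CH₃)₃CO⁻ (17.9).

OTs⁻ > p-O₂N–C₆H₄–O⁻ > RS⁻ > (CH₃)₃CO⁻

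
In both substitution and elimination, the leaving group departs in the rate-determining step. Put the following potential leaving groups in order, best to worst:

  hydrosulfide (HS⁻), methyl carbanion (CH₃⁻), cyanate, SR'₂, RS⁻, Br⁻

Br⁻ > SR'₂ > cyanate > hydrosulfide (HS⁻) > RS⁻ > methyl carbanion (CH₃⁻)

Leaving-group ability tracks the stability of the departed species; conjugate-acid pKₐ is the usual yardstick (lower pKₐ → better LG).
Br⁻: pKₐ(HBr) ≈ -9
SR'₂: pKₐ(R'₂SH⁺) ≈ -7
cyanate: pKₐ(HOCN) ≈ 3.5
hydrosulfide (HS⁻): pKₐ(H₂S) ≈ 7
RS⁻: pKₐ(RSH (a thiol)) ≈ 10.5
methyl carbanion (CH₃⁻): pKₐ(CH₄) ≈ 48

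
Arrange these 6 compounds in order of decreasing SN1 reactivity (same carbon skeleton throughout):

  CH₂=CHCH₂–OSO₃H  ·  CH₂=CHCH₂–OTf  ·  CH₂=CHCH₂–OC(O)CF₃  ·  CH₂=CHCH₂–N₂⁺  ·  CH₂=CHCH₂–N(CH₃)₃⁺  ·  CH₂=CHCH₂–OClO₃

CH₂=CHCH₂–N₂⁺ > CH₂=CHCH₂–OTf > CH₂=CHCH₂–OClO₃ > CH₂=CHCH₂–OSO₃H > CH₂=CHCH₂–OC(O)CF₃ > CH₂=CHCH₂–N(CH₃)₃⁺

Same R in every case — rank the leaving groups.
Leaving-group ability tracks the stability of the departed species; conjugate-acid pKₐ is the usual yardstick (lower pKₐ → better LG).
CH₂=CHCH₂–N₂⁺ loses N₂: no meaningful conjugate acid; N₂ departs as an exceptionally stable neutral molecule
CH₂=CHCH₂–OTf loses OTf⁻: pKₐ(CF₃SO₃H (triflic acid)) ≈ -14
CH₂=CHCH₂–OClO₃ loses ClO₄⁻: pKₐ(HClO₄) ≈ -10
CH₂=CHCH₂–OSO₃H loses HSO₄⁻: pKₐ(H₂SO₄) ≈ -3
CH₂=CHCH₂–OC(O)CF₃ loses CF₃COO⁻: pKₐ(CF₃COOH) ≈ 0.2
CH₂=CHCH₂–N(CH₃)₃⁺ loses NR'₃: pKₐ(R'₃NH⁺) ≈ 10.7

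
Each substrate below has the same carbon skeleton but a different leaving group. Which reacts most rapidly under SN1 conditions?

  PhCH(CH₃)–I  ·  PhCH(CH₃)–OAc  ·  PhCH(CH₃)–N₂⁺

PhCH(CH₃)–N₂⁺

Identical carbon frameworks mean the comparison reduces to leaving-group quality.
Leaving-group ability tracks the stability of the departed species; conjugate-acid pKₐ is the usual yardstick (lower pKₐ → better LG).
PhCH(CH₃)–N₂⁺ loses N₂: no meaningful conjugate acid; N₂ departs as an exceptionally stable neutral molecule
PhCH(CH₃)–I loses I⁻: pKₐ(HI) ≈ -10
PhCH(CH₃)–OAc loses AcO⁻: pKₐ(CH₃COOH) ≈ 4.8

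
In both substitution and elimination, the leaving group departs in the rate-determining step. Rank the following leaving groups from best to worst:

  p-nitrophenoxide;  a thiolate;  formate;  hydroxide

formate > p-nitrophenoxide > a thiolate > hydroxide

Rank by basicity of the departing species: weakest base leaves most easily.
formate: pKₐ(HCOOH) ≈ 3.8
p-nitrophenoxide: pKₐ(p-nitrophenol) ≈ 7.2
a thiolate: pKₐ(RSH (a thiol)) ≈ 10.5
hydroxide: pKₐ(H₂O) ≈ 15.7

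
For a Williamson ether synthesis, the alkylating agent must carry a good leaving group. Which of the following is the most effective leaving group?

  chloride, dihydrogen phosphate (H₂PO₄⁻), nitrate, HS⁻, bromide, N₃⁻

A good leaving group is a weak base: the lower the pKₐ of its conjugate acid, the more readily it departs.
bromide: pKₐ(HBr) ≈ -9
chloride: pKₐ(HCl) ≈ -7
nitrate: pKₐ(HNO₃) ≈ -1.3
dihydrogen phosphate (H₂PO₄⁻): pKₐ(H₃PO₄) ≈ 2.1
N₃⁻: pKₐ(HN₃) ≈ 4.7
HS⁻: pKₐ(H₂S) ≈ 7

bromide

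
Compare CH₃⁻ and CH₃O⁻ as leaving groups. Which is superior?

CH₃O⁻ is the better leaving group.
pKₐ(CH₃OH) ≈ 15.5 versus pKₐ(CH₄) ≈ 48: CH₃O⁻ is the much weaker base.
Strong base; alkoxides do not leave unassisted.

CH₃O⁻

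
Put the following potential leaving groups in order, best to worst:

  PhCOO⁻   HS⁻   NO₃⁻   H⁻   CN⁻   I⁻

I⁻ > NO₃⁻ > PhCOO⁻ > HS⁻ > CN⁻ > H⁻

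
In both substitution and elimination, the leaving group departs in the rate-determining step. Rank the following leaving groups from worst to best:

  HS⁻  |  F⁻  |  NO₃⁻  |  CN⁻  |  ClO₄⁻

Rank by basicity of the departing species: weakest base leaves most easily.
ClO₄⁻: pKₐ(HClO₄) ≈ -10
NO₃⁻: pKₐ(HNO₃) ≈ -1.3
F⁻: pKₐ(HF) ≈ 3.2
HS⁻: pKₐ(H₂S) ≈ 7
CN⁻: pKₐ(HCN) ≈ 9.2
The question asks for worst first, so the sequence is read in increasing leaving-group ability.

CN⁻ < HS⁻ < F⁻ < NO₃⁻ < ClO₄⁻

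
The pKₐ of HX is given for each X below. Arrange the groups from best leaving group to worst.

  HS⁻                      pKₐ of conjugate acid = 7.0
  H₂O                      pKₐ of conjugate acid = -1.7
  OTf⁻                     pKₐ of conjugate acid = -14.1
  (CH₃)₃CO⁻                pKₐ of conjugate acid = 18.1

Lower conjugate-acid pKₐ ⇒ weaker base ⇒ better leaving group.
Sorting by the given values: OTf⁻ (-14.1), H₂O (-1.7), HS⁻ (7.0), (CH₃)₃CO⁻ (18.1).

OTf⁻ > H₂O > HS⁻ > (CH₃)₃CO⁻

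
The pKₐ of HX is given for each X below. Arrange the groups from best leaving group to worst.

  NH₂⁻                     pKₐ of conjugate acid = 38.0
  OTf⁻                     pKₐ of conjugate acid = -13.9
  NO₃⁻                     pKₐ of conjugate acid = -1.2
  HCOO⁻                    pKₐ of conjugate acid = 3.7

Lower conjugate-acid pKₐ ⇒ weaker base ⇒ better leaving group.
Sorting by the given values: OTf⁻ (-13.9), NO₃⁻ (-1.2), HCOO⁻ (3.7), NH₂⁻ (38.0).

OTf⁻ > NO₃⁻ > HCOO⁻ > NH₂⁻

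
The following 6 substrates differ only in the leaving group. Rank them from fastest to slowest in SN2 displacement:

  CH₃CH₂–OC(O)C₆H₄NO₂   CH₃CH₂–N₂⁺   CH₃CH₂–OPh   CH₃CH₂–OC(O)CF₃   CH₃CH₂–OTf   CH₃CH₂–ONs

CH₃CH₂–N₂⁺ > CH₃CH₂–OTf > CH₃CH₂–ONs > CH₃CH₂–OC(O)CF₃ > CH₃CH₂–OC(O)C₆H₄NO₂ > CH₃CH₂–OPh

Identical carbon frameworks mean the comparison reduces to leaving-group quality.
A good leaving group is a weak base: the lower the pKₐ of its conjugate acid, the more readily it departs.
CH₃CH₂–N₂⁺ loses N₂: no meaningful conjugate acid; N₂ departs as an exceptionally stable neutral molecule
CH₃CH₂–OTf loses OTf⁻: pKₐ(CF₃SO₃H (triflic acid)) ≈ -14
CH₃CH₂–ONs loses ONs⁻: pKₐ(p-O₂NC₆H₄SO₃H) ≈ -3.5
CH₃CH₂–OC(O)CF₃ loses CF₃COO⁻: pKₐ(CF₃COOH) ≈ 0.2
CH₃CH₂–OC(O)C₆H₄NO₂ loses p-O₂N–C₆H₄–COO⁻: pKₐ(p-nitrobenzoic acid) ≈ 3.4
CH₃CH₂–OPh loses PhO⁻: pKₐ(C₆H₅OH (phenol)) ≈ 10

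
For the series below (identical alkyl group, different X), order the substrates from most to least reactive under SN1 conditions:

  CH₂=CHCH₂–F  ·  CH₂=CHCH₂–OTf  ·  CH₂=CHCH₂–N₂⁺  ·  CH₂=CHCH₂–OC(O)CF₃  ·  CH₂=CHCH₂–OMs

Same R in every case — rank the leaving groups.
A good leaving group is a weak base: the lower the pKₐ of its conjugate acid, the more readily it departs.
CH₂=CHCH₂–N₂⁺ loses N₂: no meaningful conjugate acid; N₂ departs as an exceptionally stable neutral molecule
CH₂=CHCH₂–OTf loses OTf⁻: pKₐ(CF₃SO₃H (triflic acid)) ≈ -14
CH₂=CHCH₂–OMs loses OMs⁻: pKₐ(CH₃SO₃H (MsOH)) ≈ -1.9
CH₂=CHCH₂–OC(O)CF₃ loses CF₃COO⁻: pKₐ(CF₃COOH) ≈ 0.2
CH₂=CHCH₂–F loses F⁻: pKₐ(HF) ≈ 3.2

CH₂=CHCH₂–N₂⁺ > CH₂=CHCH₂–OTf > CH₂=CHCH₂–OMs > CH₂=CHCH₂–OC(O)CF₃ > CH₂=CHCH₂–F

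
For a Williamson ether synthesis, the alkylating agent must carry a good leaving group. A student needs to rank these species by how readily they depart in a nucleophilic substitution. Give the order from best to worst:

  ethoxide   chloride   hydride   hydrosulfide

The more stable X⁻ (or X) is on its own — i.e. the weaker a base it is — the better a leaving group it makes.
chloride: pKₐ(HCl) ≈ -7
hydrosulfide: pKₐ(H₂S) ≈ 7
ethoxide: pKₐ(CH₃CH₂OH) ≈ 16
hydride: pKₐ(H₂) ≈ 36

chloride > hydrosulfide > ethoxide > hydride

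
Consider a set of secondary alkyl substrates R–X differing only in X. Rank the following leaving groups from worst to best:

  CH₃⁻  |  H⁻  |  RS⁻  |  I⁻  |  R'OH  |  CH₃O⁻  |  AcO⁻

A good leaving group is a weak base: the lower the pKₐ of its conjugate acid, the more readily it departs.
I⁻: pKₐ(HI) ≈ -10
R'OH: pKₐ(R'OH₂⁺) ≈ -2.4
AcO⁻: pKₐ(CH₃COOH) ≈ 4.8
RS⁻: pKₐ(RSH (a thiol)) ≈ 10.5
CH₃O⁻: pKₐ(CH₃OH) ≈ 15.5
H⁻: pKₐ(H₂) ≈ 36
CH₃⁻: pKₐ(CH₄) ≈ 48
Reversing gives the worst-to-best order requested.

CH₃⁻ < H⁻ < CH₃O⁻ < RS⁻ < AcO⁻ < R'OH < I⁻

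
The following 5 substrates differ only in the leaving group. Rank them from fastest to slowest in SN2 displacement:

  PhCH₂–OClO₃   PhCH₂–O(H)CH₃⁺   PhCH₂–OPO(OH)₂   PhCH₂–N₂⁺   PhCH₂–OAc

Same R in every case — rank the leaving groups.
The more stable X⁻ (or X) is on its own — i.e. the weaker a base it is — the better a leaving group it makes.
PhCH₂–N₂⁺ loses N₂: no meaningful conjugate acid; N₂ departs as an exceptionally stable neutral molecule
PhCH₂–OClO₃ loses ClO₄⁻: pKₐ(HClO₄) ≈ -10
PhCH₂–O(H)CH₃⁺ loses R'OH: pKₐ(R'OH₂⁺) ≈ -2.4
PhCH₂–OPO(OH)₂ loses H₂PO₄⁻: pKₐ(H₃PO₄) ≈ 2.1
PhCH₂–OAc loses AcO⁻: pKₐ(CH₃COOH) ≈ 4.8

PhCH₂–N₂⁺ > PhCH₂–OClO₃ > PhCH₂–O(H)CH₃⁺ > PhCH₂–OPO(OH)₂ > PhCH₂–OAc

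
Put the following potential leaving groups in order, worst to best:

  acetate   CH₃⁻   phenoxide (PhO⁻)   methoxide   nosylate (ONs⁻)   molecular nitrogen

CH₃⁻ < methoxide < phenoxide (PhO⁻) < acetate < nosylate (ONs⁻) < molecular nitrogen

A good leaving group is a weak base: the lower the pKₐ of its conjugate acid, the more readily it departs.
molecular nitrogen: no meaningful conjugate acid; N₂ departs as an exceptionally stable neutral molecule
nosylate (ONs⁻): pKₐ(p-O₂NC₆H₄SO₃H) ≈ -3.5
acetate: pKₐ(CH₃COOH) ≈ 4.8
phenoxide (PhO⁻): pKₐ(C₆H₅OH (phenol)) ≈ 10
methoxide: pKₐ(CH₃OH) ≈ 15.5 — strong base; alkoxides do not leave unassisted
CH₃⁻: pKₐ(CH₄) ≈ 48 — unstabilised carbanion; the worst conceivable leaving group
The question asks for worst first, so the sequence is read in increasing leaving-group ability.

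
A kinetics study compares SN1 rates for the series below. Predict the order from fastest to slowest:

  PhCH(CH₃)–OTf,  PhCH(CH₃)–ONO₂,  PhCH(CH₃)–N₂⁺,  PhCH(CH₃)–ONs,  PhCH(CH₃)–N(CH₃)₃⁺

With the same alkyl group throughout, only the leaving group differentiates the rates.
A good leaving group is a weak base: the lower the pKₐ of its conjugate acid, the more readily it departs.
PhCH(CH₃)–N₂⁺ loses N₂: no meaningful conjugate acid; N₂ departs as an exceptionally stable neutral molecule
PhCH(CH₃)–OTf loses OTf⁻: pKₐ(CF₃SO₃H (triflic acid)) ≈ -14
PhCH(CH₃)–ONs loses ONs⁻: pKₐ(p-O₂NC₆H₄SO₃H) ≈ -3.5
PhCH(CH₃)–ONO₂ loses NO₃⁻: pKₐ(HNO₃) ≈ -1.3
PhCH(CH₃)–N(CH₃)₃⁺ loses NR'₃: pKₐ(R'₃NH⁺) ≈ 10.7

PhCH(CH₃)–N₂⁺ > PhCH(CH₃)–OTf > PhCH(CH₃)–ONs > PhCH(CH₃)–ONO₂ > PhCH(CH₃)–N(CH₃)₃⁺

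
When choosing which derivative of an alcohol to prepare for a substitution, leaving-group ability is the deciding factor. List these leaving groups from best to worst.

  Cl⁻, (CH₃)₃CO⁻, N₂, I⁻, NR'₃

Leaving-group ability tracks the stability of the departed species; conjugate-acid pKₐ is the usual yardstick (lower pKₐ → better LG).
N₂: no meaningful conjugate acid; N₂ departs as an exceptionally stable neutral molecule
I⁻: pKₐ(HI) ≈ -10 — large, highly polarisable; very weak base
Cl⁻: pKₐ(HCl) ≈ -7 — moderately weak base
NR'₃: pKₐ(R'₃NH⁺) ≈ 10.7
(CH₃)₃CO⁻: pKₐ(t-BuOH) ≈ 18 — bulky, strongly basic alkoxide

N₂ > I⁻ > Cl⁻ > NR'₃ > (CH₃)₃CO⁻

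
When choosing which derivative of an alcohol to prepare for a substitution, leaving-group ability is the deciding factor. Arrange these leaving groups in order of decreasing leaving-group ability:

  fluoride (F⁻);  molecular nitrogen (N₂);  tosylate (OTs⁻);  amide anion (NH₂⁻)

molecular nitrogen (N₂) > tosylate (OTs⁻) > fluoride (F⁻) > amide anion (NH₂⁻)

molecular nitrogen (N₂): no meaningful conjugate acid; N₂ departs as an exceptionally stable neutral molecule
tosylate (OTs⁻): pKₐ(p-CH₃C₆H₄SO₃H (TsOH)) ≈ -2.8 — resonance-delocalised arenesulfonate
fluoride (F⁻): pKₐ(HF) ≈ 3.2 — small and strongly basic; the poor halide leaving group
amide anion (NH₂⁻): pKₐ(NH₃) ≈ 38 — extremely strong base; never a leaving group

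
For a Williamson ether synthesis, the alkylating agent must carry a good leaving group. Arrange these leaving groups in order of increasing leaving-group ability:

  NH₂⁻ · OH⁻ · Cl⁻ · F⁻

Cl⁻: pKₐ(HCl) ≈ -7 — moderately weak base
F⁻: pKₐ(HF) ≈ 3.2
OH⁻: pKₐ(H₂O) ≈ 15.7
NH₂⁻: pKₐ(NH₃) ≈ 38 — extremely strong base; never a leaving group
Listed from poorest to best leaving group as asked.

NH₂⁻ < OH⁻ < F⁻ < Cl⁻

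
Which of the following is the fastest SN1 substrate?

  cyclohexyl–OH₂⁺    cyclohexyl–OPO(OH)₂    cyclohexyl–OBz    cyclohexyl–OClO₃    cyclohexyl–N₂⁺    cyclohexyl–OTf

Same R in every case — rank the leaving groups.
Leaving-group ability tracks the stability of the departed species; conjugate-acid pKₐ is the usual yardstick (lower pKₐ → better LG).
cyclohexyl–N₂⁺ loses N₂: no meaningful conjugate acid; N₂ departs as an exceptionally stable neutral molecule
cyclohexyl–OTf loses OTf⁻: pKₐ(CF₃SO₃H (triflic acid)) ≈ -14
cyclohexyl–OClO₃ loses ClO₄⁻: pKₐ(HClO₄) ≈ -10
cyclohexyl–OH₂⁺ loses H₂O: pKₐ(H₃O⁺) ≈ -1.7
cyclohexyl–OPO(OH)₂ loses H₂PO₄⁻: pKₐ(H₃PO₄) ≈ 2.1
cyclohexyl–OBz loses PhCOO⁻: pKₐ(C₆H₅COOH) ≈ 4.2

cyclohexyl–N₂⁺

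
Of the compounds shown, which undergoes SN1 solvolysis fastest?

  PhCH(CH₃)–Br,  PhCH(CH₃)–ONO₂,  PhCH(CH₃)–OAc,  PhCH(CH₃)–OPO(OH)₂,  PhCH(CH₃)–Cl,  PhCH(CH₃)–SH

PhCH(CH₃)–Br

The skeletons are identical, so relative rate is governed entirely by leaving-group ability.
A good leaving group is a weak base: the lower the pKₐ of its conjugate acid, the more readily it departs.
PhCH(CH₃)–Br loses Br⁻: pKₐ(HBr) ≈ -9
PhCH(CH₃)–Cl loses Cl⁻: pKₐ(HCl) ≈ -7
PhCH(CH₃)–ONO₂ loses NO₃⁻: pKₐ(HNO₃) ≈ -1.3
PhCH(CH₃)–OPO(OH)₂ loses H₂PO₄⁻: pKₐ(H₃PO₄) ≈ 2.1
PhCH(CH₃)–OAc loses AcO⁻: pKₐ(CH₃COOH) ≈ 4.8
PhCH(CH₃)–SH loses HS⁻: pKₐ(H₂S) ≈ 7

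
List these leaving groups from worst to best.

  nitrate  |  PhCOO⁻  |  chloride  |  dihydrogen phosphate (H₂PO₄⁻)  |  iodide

Leaving-group ability tracks the stability of the departed species; conjugate-acid pKₐ is the usual yardstick (lower pKₐ → better LG).
iodide: pKₐ(HI) ≈ -10 — large, highly polarisable; very weak base
chloride: pKₐ(HCl) ≈ -7 — moderately weak base
nitrate: pKₐ(HNO₃) ≈ -1.3
dihydrogen phosphate (H₂PO₄⁻): pKₐ(H₃PO₄) ≈ 2.1
PhCOO⁻: pKₐ(C₆H₅COOH) ≈ 4.2 — aryl carboxylate
Reversing gives the worst-to-best order requested.

PhCOO⁻ < dihydrogen phosphate (H₂PO₄⁻) < nitrate < chloride < iodide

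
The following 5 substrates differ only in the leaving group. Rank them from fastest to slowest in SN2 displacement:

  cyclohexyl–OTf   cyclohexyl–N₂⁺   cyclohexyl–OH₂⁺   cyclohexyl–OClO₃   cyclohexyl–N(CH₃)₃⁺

Same R in every case — rank the leaving groups.
Rank by basicity of the departing species: weakest base leaves most easily.
cyclohexyl–N₂⁺ loses N₂: no meaningful conjugate acid; N₂ departs as an exceptionally stable neutral molecule
cyclohexyl–OTf loses OTf⁻: pKₐ(CF₃SO₃H (triflic acid)) ≈ -14
cyclohexyl–OClO₃ loses ClO₄⁻: pKₐ(HClO₄) ≈ -10
cyclohexyl–OH₂⁺ loses H₂O: pKₐ(H₃O⁺) ≈ -1.7
cyclohexyl–N(CH₃)₃⁺ loses NR'₃: pKₐ(R'₃NH⁺) ≈ 10.7

cyclohexyl–N₂⁺ > cyclohexyl–OTf > cyclohexyl–OClO₃ > cyclohexyl–OH₂⁺ > cyclohexyl–N(CH₃)₃⁺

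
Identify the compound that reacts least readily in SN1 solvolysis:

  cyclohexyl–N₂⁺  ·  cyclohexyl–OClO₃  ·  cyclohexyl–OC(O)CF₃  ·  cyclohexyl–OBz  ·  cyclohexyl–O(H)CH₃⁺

cyclohexyl–OBz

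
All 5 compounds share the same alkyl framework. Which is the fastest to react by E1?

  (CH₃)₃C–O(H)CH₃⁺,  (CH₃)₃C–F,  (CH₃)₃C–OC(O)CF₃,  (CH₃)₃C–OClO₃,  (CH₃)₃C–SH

The skeletons are identical, so relative rate is governed entirely by leaving-group ability.
The more stable X⁻ (or X) is on its own — i.e. the weaker a base it is — the better a leaving group it makes.
(CH₃)₃C–OClO₃ loses ClO₄⁻: pKₐ(HClO₄) ≈ -10
(CH₃)₃C–O(H)CH₃⁺ loses R'OH: pKₐ(R'OH₂⁺) ≈ -2.4
(CH₃)₃C–OC(O)CF₃ loses CF₃COO⁻: pKₐ(CF₃COOH) ≈ 0.2
(CH₃)₃C–F loses F⁻: pKₐ(HF) ≈ 3.2
(CH₃)₃C–SH loses HS⁻: pKₐ(H₂S) ≈ 7

(CH₃)₃C–OClO₃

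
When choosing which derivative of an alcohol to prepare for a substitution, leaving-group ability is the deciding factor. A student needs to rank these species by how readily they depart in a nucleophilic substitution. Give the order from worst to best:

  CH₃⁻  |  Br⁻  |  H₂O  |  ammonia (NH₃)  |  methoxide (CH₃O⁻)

CH₃⁻ < methoxide (CH₃O⁻) < ammonia (NH₃) < H₂O < Br⁻

Rank by basicity of the departing species: weakest base leaves most easily.
Br⁻: pKₐ(HBr) ≈ -9 — weak base; good leaving group
H₂O: pKₐ(H₃O⁺) ≈ -1.7 — neutral; leaves from a protonated alcohol (R–OH₂⁺)
ammonia (NH₃): pKₐ(NH₄⁺) ≈ 9.2
methoxide (CH₃O⁻): pKₐ(CH₃OH) ≈ 15.5 — strong base; alkoxides do not leave unassisted
CH₃⁻: pKₐ(CH₄) ≈ 48 — unstabilised carbanion; the worst conceivable leaving group
Listed from poorest to best leaving group as asked.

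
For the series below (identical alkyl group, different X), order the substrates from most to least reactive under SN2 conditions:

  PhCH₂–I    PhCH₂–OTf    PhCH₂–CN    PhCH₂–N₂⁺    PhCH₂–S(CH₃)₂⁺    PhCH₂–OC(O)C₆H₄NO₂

The skeletons are identical, so relative rate is governed entirely by leaving-group ability.
Rank by basicity of the departing species: weakest base leaves most easily.
PhCH₂–N₂⁺ loses N₂: no meaningful conjugate acid; N₂ departs as an exceptionally stable neutral molecule
PhCH₂–OTf loses OTf⁻: pKₐ(CF₃SO₃H (triflic acid)) ≈ -14
PhCH₂–I loses I⁻: pKₐ(HI) ≈ -10
PhCH₂–S(CH₃)₂⁺ loses SR'₂: pKₐ(R'₂SH⁺) ≈ -7
PhCH₂–OC(O)C₆H₄NO₂ loses p-O₂N–C₆H₄–COO⁻: pKₐ(p-nitrobenzoic acid) ≈ 3.4
PhCH₂–CN loses CN⁻: pKₐ(HCN) ≈ 9.2

PhCH₂–N₂⁺ > PhCH₂–OTf > PhCH₂–I > PhCH₂–S(CH₃)₂⁺ > PhCH₂–OC(O)C₆H₄NO₂ > PhCH₂–CN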